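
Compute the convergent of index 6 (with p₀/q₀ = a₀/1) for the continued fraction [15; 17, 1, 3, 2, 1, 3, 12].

12843/853

Using pₖ = aₖpₖ₋₁ + pₖ₋₂, qₖ = aₖqₖ₋₁ + qₖ₋₂ (with p₋₁=1, p₋₂=0, q₋₁=0, q₋₂=1):
  k=0: a=15, p=15, q=1
  k=1: a=17, p=256, q=17
  k=2: a=1, p=271, q=18
  k=3: a=3, p=1069, q=71
  k=4: a=2, p=2409, q=160
  k=5: a=1, p=3478, q=231
  k=6: a=3, p=12843, q=853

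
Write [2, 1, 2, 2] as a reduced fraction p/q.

Using pₖ = aₖpₖ₋₁ + pₖ₋₂ and qₖ = aₖqₖ₋₁ + qₖ₋₂:
  k=0: a=2, p=2, q=1
  k=1: a=1, p=3, q=1
  k=2: a=2, p=8, q=3
  k=3: a=2, p=19, q=7

19/7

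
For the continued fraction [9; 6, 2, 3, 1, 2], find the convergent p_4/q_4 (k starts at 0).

531/58

Using pₖ = aₖpₖ₋₁ + pₖ₋₂, qₖ = aₖqₖ₋₁ + qₖ₋₂ (with p₋₁=1, p₋₂=0, q₋₁=0, q₋₂=1):
  k=0: a=9, p=9, q=1
  k=1: a=6, p=55, q=6
  k=2: a=2, p=119, q=13
  k=3: a=3, p=412, q=45
  k=4: a=1, p=531, q=58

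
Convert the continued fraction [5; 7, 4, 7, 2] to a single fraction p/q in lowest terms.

2307/449

Fold from the inside: start with 2/1.
  7 + 1/2 = 15/2
  4 + 2/15 = 62/15
  7 + 15/62 = 449/62
  5 + 62/449 = 2307/449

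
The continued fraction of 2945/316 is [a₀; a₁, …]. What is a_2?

2945 = 9·316 + 101   →  a_0 = 9
316 = 3·101 + 13   →  a_1 = 3
101 = 7·13 + 10   →  a_2 = 7

7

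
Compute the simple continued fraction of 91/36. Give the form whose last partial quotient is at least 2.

[2; 1, 1, 8, 2]

91 = 2*36 + 19
36 = 1*19 + 17
19 = 1*17 + 2
17 = 8*2 + 1
2 = 2*1 + 0  (stop)
So 91/36 = [2; 1, 1, 8, 2].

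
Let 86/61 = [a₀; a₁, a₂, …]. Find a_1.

2

86 = 1·61 + 25   →  a_0 = 1
61 = 2·25 + 11   →  a_1 = 2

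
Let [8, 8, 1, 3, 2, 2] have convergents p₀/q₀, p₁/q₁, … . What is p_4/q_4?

Using pₖ = aₖpₖ₋₁ + pₖ₋₂, qₖ = aₖqₖ₋₁ + qₖ₋₂ (with p₋₁=1, p₋₂=0, q₋₁=0, q₋₂=1):
  k=0: a=8, p=8, q=1
  k=1: a=8, p=65, q=8
  k=2: a=1, p=73, q=9
  k=3: a=3, p=284, q=35
  k=4: a=2, p=641, q=79

641/79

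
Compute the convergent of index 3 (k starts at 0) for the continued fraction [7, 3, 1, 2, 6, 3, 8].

80/11

Using pₖ = aₖpₖ₋₁ + pₖ₋₂, qₖ = aₖqₖ₋₁ + qₖ₋₂ (with p₋₁=1, p₋₂=0, q₋₁=0, q₋₂=1):
  k=0: a=7, p=7, q=1
  k=1: a=3, p=22, q=3
  k=2: a=1, p=29, q=4
  k=3: a=2, p=80, q=11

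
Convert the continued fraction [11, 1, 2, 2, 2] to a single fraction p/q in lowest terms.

Using pₖ = aₖpₖ₋₁ + pₖ₋₂ and qₖ = aₖqₖ₋₁ + qₖ₋₂:
  k=0: a=11, p=11, q=1
  k=1: a=1, p=12, q=1
  k=2: a=2, p=35, q=3
  k=3: a=2, p=82, q=7
  k=4: a=2, p=199, q=17

199/17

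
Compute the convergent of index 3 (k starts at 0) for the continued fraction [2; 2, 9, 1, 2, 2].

52/21

Using pₖ = aₖpₖ₋₁ + pₖ₋₂, qₖ = aₖqₖ₋₁ + qₖ₋₂ (with p₋₁=1, p₋₂=0, q₋₁=0, q₋₂=1):
  k=0: a=2, p=2, q=1
  k=1: a=2, p=5, q=2
  k=2: a=9, p=47, q=19
  k=3: a=1, p=52, q=21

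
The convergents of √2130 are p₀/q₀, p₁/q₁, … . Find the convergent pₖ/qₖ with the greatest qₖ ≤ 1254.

23999/520

√2130 = [46; 6, 1, 1, 2, 1, 1, 6, 92, …] (period length 8).
Convergents:
  p_0/q_0 = 46/1
  p_1/q_1 = 277/6
  p_2/q_2 = 323/7
  p_3/q_3 = 600/13
  p_4/q_4 = 1523/33
  p_5/q_5 = 2123/46
  p_6/q_6 = 3646/79
  p_7/q_7 = 23999/520
  p_8/q_8 = 2211554/47919
q_7 = 520 ≤ 1254 < 47919 = q_8, so the answer is 23999/520.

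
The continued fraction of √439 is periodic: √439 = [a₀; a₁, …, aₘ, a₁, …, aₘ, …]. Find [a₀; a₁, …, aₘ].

a₀ = ⌊√439⌋ = 20.
With m₀=0, d₀=1 and mₖ₊₁ = dₖaₖ − mₖ, dₖ₊₁ = (n − mₖ₊₁²)/dₖ, aₖ₊₁ = ⌊(a₀+mₖ₊₁)/dₖ₊₁⌋:
  k=1: m=20, d=39, a=1
  k=2: m=19, d=2, a=19
  k=3: m=19, d=39, a=1
  k=4: m=20, d=1, a=40
d=1 and a=2a₀=40 at k=4, so the next step gives (m, d) = (20, 39) again — its k=1 value — and the period has length 4.

[20; 1, 19, 1, 40]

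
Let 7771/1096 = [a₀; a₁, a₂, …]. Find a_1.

11

7771 = 7·1096 + 99   →  a_0 = 7
1096 = 11·99 + 7   →  a_1 = 11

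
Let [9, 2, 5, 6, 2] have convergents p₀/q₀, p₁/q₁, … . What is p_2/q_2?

Using pₖ = aₖpₖ₋₁ + pₖ₋₂, qₖ = aₖqₖ₋₁ + qₖ₋₂ (with p₋₁=1, p₋₂=0, q₋₁=0, q₋₂=1):
  k=0: a=9, p=9, q=1
  k=1: a=2, p=19, q=2
  k=2: a=5, p=104, q=11

104/11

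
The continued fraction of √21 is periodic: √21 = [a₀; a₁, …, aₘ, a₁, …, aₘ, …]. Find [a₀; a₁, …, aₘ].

[4; 1, 1, 2, 1, 1, 8]

a₀ = ⌊√21⌋ = 4.
With m₀=0, d₀=1 and mₖ₊₁ = dₖaₖ − mₖ, dₖ₊₁ = (n − mₖ₊₁²)/dₖ, aₖ₊₁ = ⌊(a₀+mₖ₊₁)/dₖ₊₁⌋:
  k=1: m=4, d=5, a=1
  k=2: m=1, d=4, a=1
  k=3: m=3, d=3, a=2
  k=4: m=3, d=4, a=1
  k=5: m=1, d=5, a=1
  k=6: m=4, d=1, a=8
d=1 and a=2a₀=8 at k=6, so the next step gives (m, d) = (4, 5) again — its k=1 value — and the period has length 6.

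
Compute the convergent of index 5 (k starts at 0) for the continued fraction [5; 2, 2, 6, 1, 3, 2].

773/143

Using pₖ = aₖpₖ₋₁ + pₖ₋₂, qₖ = aₖqₖ₋₁ + qₖ₋₂ (with p₋₁=1, p₋₂=0, q₋₁=0, q₋₂=1):
  k=0: a=5, p=5, q=1
  k=1: a=2, p=11, q=2
  k=2: a=2, p=27, q=5
  k=3: a=6, p=173, q=32
  k=4: a=1, p=200, q=37
  k=5: a=3, p=773, q=143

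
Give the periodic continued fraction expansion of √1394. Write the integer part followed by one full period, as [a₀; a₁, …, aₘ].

a₀ = ⌊√1394⌋ = 37.
With m₀=0, d₀=1 and mₖ₊₁ = dₖaₖ − mₖ, dₖ₊₁ = (n − mₖ₊₁²)/dₖ, aₖ₊₁ = ⌊(a₀+mₖ₊₁)/dₖ₊₁⌋:
  k=1: m=37, d=25, a=2
  k=2: m=13, d=49, a=1
  k=3: m=36, d=2, a=36
  k=4: m=36, d=49, a=1
  k=5: m=13, d=25, a=2
  k=6: m=37, d=1, a=74
d=1 and a=2a₀=74 at k=6, so the next step gives (m, d) = (37, 25) again — its k=1 value — and the period has length 6.

[37; 2, 1, 36, 1, 2, 74]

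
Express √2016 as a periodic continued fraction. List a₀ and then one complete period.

[44; 1, 8, 1, 88]

a₀ = ⌊√2016⌋ = 44.
With m₀=0, d₀=1 and mₖ₊₁ = dₖaₖ − mₖ, dₖ₊₁ = (n − mₖ₊₁²)/dₖ, aₖ₊₁ = ⌊(a₀+mₖ₊₁)/dₖ₊₁⌋:
  k=1: m=44, d=80, a=1
  k=2: m=36, d=9, a=8
  k=3: m=36, d=80, a=1
  k=4: m=44, d=1, a=88
d=1 and a=2a₀=88 at k=4, so the next step gives (m, d) = (44, 80) again — its k=1 value — and the period has length 4.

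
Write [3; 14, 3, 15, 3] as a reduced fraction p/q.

Fold from the inside: start with 3/1.
  15 + 1/3 = 46/3
  3 + 3/46 = 141/46
  14 + 46/141 = 2020/141
  3 + 141/2020 = 6201/2020

6201/2020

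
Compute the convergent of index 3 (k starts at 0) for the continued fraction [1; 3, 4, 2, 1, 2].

Using pₖ = aₖpₖ₋₁ + pₖ₋₂, qₖ = aₖqₖ₋₁ + qₖ₋₂ (with p₋₁=1, p₋₂=0, q₋₁=0, q₋₂=1):
  k=0: a=1, p=1, q=1
  k=1: a=3, p=4, q=3
  k=2: a=4, p=17, q=13
  k=3: a=2, p=38, q=29

38/29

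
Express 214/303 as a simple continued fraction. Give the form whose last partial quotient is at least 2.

214 = 0·303 + 214
303 = 1·214 + 89
214 = 2·89 + 36
89 = 2·36 + 17
36 = 2·17 + 2
17 = 8·2 + 1
2 = 2·1 + 0  (stop)
So 214/303 = [0; 1, 2, 2, 2, 8, 2].

[0; 1, 2, 2, 2, 8, 2]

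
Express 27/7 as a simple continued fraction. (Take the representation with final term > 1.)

[3; 1, 6]

27 = 3×7 + 6
7 = 1×6 + 1
6 = 6×1 + 0  (stop)
So 27/7 = [3; 1, 6].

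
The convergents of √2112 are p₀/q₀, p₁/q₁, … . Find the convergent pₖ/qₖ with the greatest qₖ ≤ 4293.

97198/2115

√2112 = [45; 1, 21, 1, 90, …] (period length 4).
Convergents:
  p_0/q_0 = 45/1
  p_1/q_1 = 46/1
  p_2/q_2 = 1011/22
  p_3/q_3 = 1057/23
  p_4/q_4 = 96141/2092
  p_5/q_5 = 97198/2115
  p_6/q_6 = 2137299/46507
q_5 = 2115 ≤ 4293 < 46507 = q_6, so the answer is 97198/2115.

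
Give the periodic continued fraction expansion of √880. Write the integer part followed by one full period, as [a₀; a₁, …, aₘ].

[29; 1, 1, 1, 58]

a₀ = ⌊√880⌋ = 29.
With m₀=0, d₀=1 and mₖ₊₁ = dₖaₖ − mₖ, dₖ₊₁ = (n − mₖ₊₁²)/dₖ, aₖ₊₁ = ⌊(a₀+mₖ₊₁)/dₖ₊₁⌋:
  k=1: m=29, d=39, a=1
  k=2: m=10, d=20, a=1
  k=3: m=10, d=39, a=1
  k=4: m=29, d=1, a=58
d=1 and a=2a₀=58 at k=4, so the next step gives (m, d) = (29, 39) again — its k=1 value — and the period has length 4.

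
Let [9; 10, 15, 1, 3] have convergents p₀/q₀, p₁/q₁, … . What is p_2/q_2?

Using pₖ = aₖpₖ₋₁ + pₖ₋₂, qₖ = aₖqₖ₋₁ + qₖ₋₂ (with p₋₁=1, p₋₂=0, q₋₁=0, q₋₂=1):
  k=0: a=9, p=9, q=1
  k=1: a=10, p=91, q=10
  k=2: a=15, p=1374, q=151

1374/151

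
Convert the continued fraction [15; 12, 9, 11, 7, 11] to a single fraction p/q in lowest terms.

1442754/95657

Fold from the inside: start with 11/1.
  7 + 1/11 = 78/11
  11 + 11/78 = 869/78
  9 + 78/869 = 7899/869
  12 + 869/7899 = 95657/7899
  15 + 7899/95657 = 1442754/95657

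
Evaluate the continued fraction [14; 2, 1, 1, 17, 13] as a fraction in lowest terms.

16543/1149

Using pₖ = aₖpₖ₋₁ + pₖ₋₂ and qₖ = aₖqₖ₋₁ + qₖ₋₂:
  k=0: a=14, p=14, q=1
  k=1: a=2, p=29, q=2
  k=2: a=1, p=43, q=3
  k=3: a=1, p=72, q=5
  k=4: a=17, p=1267, q=88
  k=5: a=13, p=16543, q=1149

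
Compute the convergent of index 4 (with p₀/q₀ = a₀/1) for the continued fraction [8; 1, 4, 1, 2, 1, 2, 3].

150/17

Using pₖ = aₖpₖ₋₁ + pₖ₋₂, qₖ = aₖqₖ₋₁ + qₖ₋₂ (with p₋₁=1, p₋₂=0, q₋₁=0, q₋₂=1):
  k=0: a=8, p=8, q=1
  k=1: a=1, p=9, q=1
  k=2: a=4, p=44, q=5
  k=3: a=1, p=53, q=6
  k=4: a=2, p=150, q=17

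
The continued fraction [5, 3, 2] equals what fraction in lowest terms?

37/7

Using pₖ = aₖpₖ₋₁ + pₖ₋₂ and qₖ = aₖqₖ₋₁ + qₖ₋₂:
  k=0: a=5, p=5, q=1
  k=1: a=3, p=16, q=3
  k=2: a=2, p=37, q=7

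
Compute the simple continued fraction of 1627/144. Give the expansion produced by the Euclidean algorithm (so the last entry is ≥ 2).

1627 = 11×144 + 43
144 = 3×43 + 15
43 = 2×15 + 13
15 = 1×13 + 2
13 = 6×2 + 1
2 = 2×1 + 0  (stop)
So 1627/144 = [11; 3, 2, 1, 6, 2].

[11; 3, 2, 1, 6, 2]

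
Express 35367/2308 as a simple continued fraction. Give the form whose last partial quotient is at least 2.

35367 = 15×2308 + 747
2308 = 3×747 + 67
747 = 11×67 + 10
67 = 6×10 + 7
10 = 1×7 + 3
7 = 2×3 + 1
3 = 3×1 + 0  (stop)
So 35367/2308 = [15; 3, 11, 6, 1, 2, 3].

[15; 3, 11, 6, 1, 2, 3]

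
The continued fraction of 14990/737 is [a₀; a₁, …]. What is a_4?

14990 = 20·737 + 250   →  a_0 = 20
737 = 2·250 + 237   →  a_1 = 2
250 = 1·237 + 13   →  a_2 = 1
237 = 18·13 + 3   →  a_3 = 18
13 = 4·3 + 1   →  a_4 = 4

4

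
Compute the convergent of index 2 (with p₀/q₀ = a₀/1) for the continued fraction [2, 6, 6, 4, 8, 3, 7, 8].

80/37

Using pₖ = aₖpₖ₋₁ + pₖ₋₂, qₖ = aₖqₖ₋₁ + qₖ₋₂ (with p₋₁=1, p₋₂=0, q₋₁=0, q₋₂=1):
  k=0: a=2, p=2, q=1
  k=1: a=6, p=13, q=6
  k=2: a=6, p=80, q=37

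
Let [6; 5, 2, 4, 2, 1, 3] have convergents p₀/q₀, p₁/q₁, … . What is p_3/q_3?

303/49

Using pₖ = aₖpₖ₋₁ + pₖ₋₂, qₖ = aₖqₖ₋₁ + qₖ₋₂ (with p₋₁=1, p₋₂=0, q₋₁=0, q₋₂=1):
  k=0: a=6, p=6, q=1
  k=1: a=5, p=31, q=5
  k=2: a=2, p=68, q=11
  k=3: a=4, p=303, q=49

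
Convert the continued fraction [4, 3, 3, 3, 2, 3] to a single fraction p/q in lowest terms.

1123/261

Fold from the inside: start with 3/1.
  2 + 1/3 = 7/3
  3 + 3/7 = 24/7
  3 + 7/24 = 79/24
  3 + 24/79 = 261/79
  4 + 79/261 = 1123/261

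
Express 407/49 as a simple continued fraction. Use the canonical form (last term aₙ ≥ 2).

407 = 8·49 + 15
49 = 3·15 + 4
15 = 3·4 + 3
4 = 1·3 + 1
3 = 3·1 + 0  (stop)
So 407/49 = [8; 3, 3, 1, 3].

[8; 3, 3, 1, 3]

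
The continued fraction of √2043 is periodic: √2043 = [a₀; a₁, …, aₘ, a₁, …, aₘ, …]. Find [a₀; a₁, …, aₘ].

[45; 5, 90]

a₀ = ⌊√2043⌋ = 45.
With m₀=0, d₀=1 and mₖ₊₁ = dₖaₖ − mₖ, dₖ₊₁ = (n − mₖ₊₁²)/dₖ, aₖ₊₁ = ⌊(a₀+mₖ₊₁)/dₖ₊₁⌋:
  k=1: m=45, d=18, a=5
  k=2: m=45, d=1, a=90
d=1 and a=2a₀=90 at k=2, so the next step gives (m, d) = (45, 18) again — its k=1 value — and the period has length 2.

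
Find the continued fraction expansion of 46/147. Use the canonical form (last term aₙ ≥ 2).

46 = 0*147 + 46
147 = 3*46 + 9
46 = 5*9 + 1
9 = 9*1 + 0  (stop)
So 46/147 = [0; 3, 5, 9].

[0; 3, 5, 9]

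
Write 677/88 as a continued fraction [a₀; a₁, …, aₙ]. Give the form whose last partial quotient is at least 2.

677 = 7×88 + 61
88 = 1×61 + 27
61 = 2×27 + 7
27 = 3×7 + 6
7 = 1×6 + 1
6 = 6×1 + 0  (stop)
So 677/88 = [7; 1, 2, 3, 1, 6].

[7; 1, 2, 3, 1, 6]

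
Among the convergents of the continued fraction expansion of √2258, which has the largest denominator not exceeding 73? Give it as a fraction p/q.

√2258 = [47; 1, 1, 13, 13, 1, 1, 94, …] (period length 7).
Convergents:
  p_0/q_0 = 47/1
  p_1/q_1 = 48/1
  p_2/q_2 = 95/2
  p_3/q_3 = 1283/27
  p_4/q_4 = 16774/353
q_3 = 27 ≤ 73 < 353 = q_4, so the answer is 1283/27.

1283/27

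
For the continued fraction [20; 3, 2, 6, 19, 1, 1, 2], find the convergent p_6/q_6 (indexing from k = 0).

Using pₖ = aₖpₖ₋₁ + pₖ₋₂, qₖ = aₖqₖ₋₁ + qₖ₋₂ (with p₋₁=1, p₋₂=0, q₋₁=0, q₋₂=1):
  k=0: a=20, p=20, q=1
  k=1: a=3, p=61, q=3
  k=2: a=2, p=142, q=7
  k=3: a=6, p=913, q=45
  k=4: a=19, p=17489, q=862
  k=5: a=1, p=18402, q=907
  k=6: a=1, p=35891, q=1769

35891/1769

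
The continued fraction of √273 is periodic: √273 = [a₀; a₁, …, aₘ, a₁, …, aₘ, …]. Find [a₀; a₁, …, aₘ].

[16; 1, 1, 10, 1, 1, 32]

a₀ = ⌊√273⌋ = 16.
With m₀=0, d₀=1 and mₖ₊₁ = dₖaₖ − mₖ, dₖ₊₁ = (n − mₖ₊₁²)/dₖ, aₖ₊₁ = ⌊(a₀+mₖ₊₁)/dₖ₊₁⌋:
  k=1: m=16, d=17, a=1
  k=2: m=1, d=16, a=1
  k=3: m=15, d=3, a=10
  k=4: m=15, d=16, a=1
  k=5: m=1, d=17, a=1
  k=6: m=16, d=1, a=32
d=1 and a=2a₀=32 at k=6, so the next step gives (m, d) = (16, 17) again — its k=1 value — and the period has length 6.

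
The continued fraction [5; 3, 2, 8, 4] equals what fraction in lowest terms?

Using pₖ = aₖpₖ₋₁ + pₖ₋₂ and qₖ = aₖqₖ₋₁ + qₖ₋₂:
  k=0: a=5, p=5, q=1
  k=1: a=3, p=16, q=3
  k=2: a=2, p=37, q=7
  k=3: a=8, p=312, q=59
  k=4: a=4, p=1285, q=243

1285/243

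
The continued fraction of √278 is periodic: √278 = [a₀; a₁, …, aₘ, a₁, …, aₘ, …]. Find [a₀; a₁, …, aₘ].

[16; 1, 2, 16, 2, 1, 32]

a₀ = ⌊√278⌋ = 16.
With m₀=0, d₀=1 and mₖ₊₁ = dₖaₖ − mₖ, dₖ₊₁ = (n − mₖ₊₁²)/dₖ, aₖ₊₁ = ⌊(a₀+mₖ₊₁)/dₖ₊₁⌋:
  k=1: m=16, d=22, a=1
  k=2: m=6, d=11, a=2
  k=3: m=16, d=2, a=16
  k=4: m=16, d=11, a=2
  k=5: m=6, d=22, a=1
  k=6: m=16, d=1, a=32
d=1 and a=2a₀=32 at k=6, so the next step gives (m, d) = (16, 22) again — its k=1 value — and the period has length 6.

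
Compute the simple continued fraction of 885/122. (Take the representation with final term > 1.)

885 = 7*122 + 31
122 = 3*31 + 29
31 = 1*29 + 2
29 = 14*2 + 1
2 = 2*1 + 0  (stop)
So 885/122 = [7; 3, 1, 14, 2].

[7; 3, 1, 14, 2]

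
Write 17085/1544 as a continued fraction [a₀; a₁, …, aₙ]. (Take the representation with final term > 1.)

17085 = 11·1544 + 101
1544 = 15·101 + 29
101 = 3·29 + 14
29 = 2·14 + 1
14 = 14·1 + 0  (stop)
So 17085/1544 = [11; 15, 3, 2, 14].

[11; 15, 3, 2, 14]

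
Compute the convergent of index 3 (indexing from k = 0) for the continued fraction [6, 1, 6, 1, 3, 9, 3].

55/8

Using pₖ = aₖpₖ₋₁ + pₖ₋₂, qₖ = aₖqₖ₋₁ + qₖ₋₂ (with p₋₁=1, p₋₂=0, q₋₁=0, q₋₂=1):
  k=0: a=6, p=6, q=1
  k=1: a=1, p=7, q=1
  k=2: a=6, p=48, q=7
  k=3: a=1, p=55, q=8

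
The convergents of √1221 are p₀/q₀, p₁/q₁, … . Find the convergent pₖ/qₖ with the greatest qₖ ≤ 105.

√1221 = [34; 1, 16, 2, 16, 1, 68, …] (period length 6).
Convergents:
  p_0/q_0 = 34/1
  p_1/q_1 = 35/1
  p_2/q_2 = 594/17
  p_3/q_3 = 1223/35
  p_4/q_4 = 20162/577
q_3 = 35 ≤ 105 < 577 = q_4, so the answer is 1223/35.

1223/35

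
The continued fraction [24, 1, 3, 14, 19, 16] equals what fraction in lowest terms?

Fold from the inside: start with 16/1.
  19 + 1/16 = 305/16
  14 + 16/305 = 4286/305
  3 + 305/4286 = 13163/4286
  1 + 4286/13163 = 17449/13163
  24 + 13163/17449 = 431939/17449

431939/17449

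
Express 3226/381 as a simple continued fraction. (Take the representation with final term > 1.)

3226 = 8·381 + 178
381 = 2·178 + 25
178 = 7·25 + 3
25 = 8·3 + 1
3 = 3·1 + 0  (stop)
So 3226/381 = [8; 2, 7, 8, 3].

[8; 2, 7, 8, 3]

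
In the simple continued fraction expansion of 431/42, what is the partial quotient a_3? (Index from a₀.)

4

431 = 10·42 + 11   →  a_0 = 10
42 = 3·11 + 9   →  a_1 = 3
11 = 1·9 + 2   →  a_2 = 1
9 = 4·2 + 1   →  a_3 = 4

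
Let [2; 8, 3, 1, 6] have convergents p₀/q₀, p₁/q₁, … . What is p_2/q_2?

Using pₖ = aₖpₖ₋₁ + pₖ₋₂, qₖ = aₖqₖ₋₁ + qₖ₋₂ (with p₋₁=1, p₋₂=0, q₋₁=0, q₋₂=1):
  k=0: a=2, p=2, q=1
  k=1: a=8, p=17, q=8
  k=2: a=3, p=53, q=25

53/25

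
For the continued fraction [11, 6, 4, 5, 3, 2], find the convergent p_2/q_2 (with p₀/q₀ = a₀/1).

Using pₖ = aₖpₖ₋₁ + pₖ₋₂, qₖ = aₖqₖ₋₁ + qₖ₋₂ (with p₋₁=1, p₋₂=0, q₋₁=0, q₋₂=1):
  k=0: a=11, p=11, q=1
  k=1: a=6, p=67, q=6
  k=2: a=4, p=279, q=25

279/25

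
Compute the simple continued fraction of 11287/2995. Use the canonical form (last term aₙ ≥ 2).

[3; 1, 3, 3, 9, 3, 2, 3]

11287 = 3×2995 + 2302
2995 = 1×2302 + 693
2302 = 3×693 + 223
693 = 3×223 + 24
223 = 9×24 + 7
24 = 3×7 + 3
7 = 2×3 + 1
3 = 3×1 + 0  (stop)
So 11287/2995 = [3; 1, 3, 3, 9, 3, 2, 3].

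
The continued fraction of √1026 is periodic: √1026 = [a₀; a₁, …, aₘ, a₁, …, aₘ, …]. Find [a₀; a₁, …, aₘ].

[32; 32, 64]

a₀ = ⌊√1026⌋ = 32.
With m₀=0, d₀=1 and mₖ₊₁ = dₖaₖ − mₖ, dₖ₊₁ = (n − mₖ₊₁²)/dₖ, aₖ₊₁ = ⌊(a₀+mₖ₊₁)/dₖ₊₁⌋:
  k=1: m=32, d=2, a=32
  k=2: m=32, d=1, a=64
d=1 and a=2a₀=64 at k=2, so the next step gives (m, d) = (32, 2) again — its k=1 value — and the period has length 2.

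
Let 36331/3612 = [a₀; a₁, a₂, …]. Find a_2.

8

36331 = 10·3612 + 211   →  a_0 = 10
3612 = 17·211 + 25   →  a_1 = 17
211 = 8·25 + 11   →  a_2 = 8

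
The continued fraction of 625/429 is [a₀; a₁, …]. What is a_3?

3

625 = 1·429 + 196   →  a_0 = 1
429 = 2·196 + 37   →  a_1 = 2
196 = 5·37 + 11   →  a_2 = 5
37 = 3·11 + 4   →  a_3 = 3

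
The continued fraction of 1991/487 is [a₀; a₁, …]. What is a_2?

3

1991 = 4·487 + 43   →  a_0 = 4
487 = 11·43 + 14   →  a_1 = 11
43 = 3·14 + 1   →  a_2 = 3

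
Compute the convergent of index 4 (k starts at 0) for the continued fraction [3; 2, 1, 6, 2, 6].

144/43

Using pₖ = aₖpₖ₋₁ + pₖ₋₂, qₖ = aₖqₖ₋₁ + qₖ₋₂ (with p₋₁=1, p₋₂=0, q₋₁=0, q₋₂=1):
  k=0: a=3, p=3, q=1
  k=1: a=2, p=7, q=2
  k=2: a=1, p=10, q=3
  k=3: a=6, p=67, q=20
  k=4: a=2, p=144, q=43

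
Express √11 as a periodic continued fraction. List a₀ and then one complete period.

a₀ = ⌊√11⌋ = 3.
With m₀=0, d₀=1 and mₖ₊₁ = dₖaₖ − mₖ, dₖ₊₁ = (n − mₖ₊₁²)/dₖ, aₖ₊₁ = ⌊(a₀+mₖ₊₁)/dₖ₊₁⌋:
  k=1: m=3, d=2, a=3
  k=2: m=3, d=1, a=6
d=1 and a=2a₀=6 at k=2, so the next step gives (m, d) = (3, 2) again — its k=1 value — and the period has length 2.

[3; 3, 6]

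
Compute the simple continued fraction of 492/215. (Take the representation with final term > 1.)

492 = 2·215 + 62
215 = 3·62 + 29
62 = 2·29 + 4
29 = 7·4 + 1
4 = 4·1 + 0  (stop)
So 492/215 = [2; 3, 2, 7, 4].

[2; 3, 2, 7, 4]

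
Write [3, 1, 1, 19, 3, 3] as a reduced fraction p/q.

1391/396

Using pₖ = aₖpₖ₋₁ + pₖ₋₂ and qₖ = aₖqₖ₋₁ + qₖ₋₂:
  k=0: a=3, p=3, q=1
  k=1: a=1, p=4, q=1
  k=2: a=1, p=7, q=2
  k=3: a=19, p=137, q=39
  k=4: a=3, p=418, q=119
  k=5: a=3, p=1391, q=396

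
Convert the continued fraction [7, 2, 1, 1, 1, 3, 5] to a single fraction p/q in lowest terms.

Using pₖ = aₖpₖ₋₁ + pₖ₋₂ and qₖ = aₖqₖ₋₁ + qₖ₋₂:
  k=0: a=7, p=7, q=1
  k=1: a=2, p=15, q=2
  k=2: a=1, p=22, q=3
  k=3: a=1, p=37, q=5
  k=4: a=1, p=59, q=8
  k=5: a=3, p=214, q=29
  k=6: a=5, p=1129, q=153

1129/153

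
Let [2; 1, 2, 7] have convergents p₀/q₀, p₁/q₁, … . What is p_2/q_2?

Using pₖ = aₖpₖ₋₁ + pₖ₋₂, qₖ = aₖqₖ₋₁ + qₖ₋₂ (with p₋₁=1, p₋₂=0, q₋₁=0, q₋₂=1):
  k=0: a=2, p=2, q=1
  k=1: a=1, p=3, q=1
  k=2: a=2, p=8, q=3

8/3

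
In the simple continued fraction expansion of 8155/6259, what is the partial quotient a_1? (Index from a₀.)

3

8155 = 1·6259 + 1896   →  a_0 = 1
6259 = 3·1896 + 571   →  a_1 = 3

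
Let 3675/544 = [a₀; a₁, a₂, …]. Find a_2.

3675 = 6·544 + 411   →  a_0 = 6
544 = 1·411 + 133   →  a_1 = 1
411 = 3·133 + 12   →  a_2 = 3

3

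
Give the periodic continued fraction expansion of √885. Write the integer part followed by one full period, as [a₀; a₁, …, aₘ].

a₀ = ⌊√885⌋ = 29.

[29; 1, 2, 1, 58]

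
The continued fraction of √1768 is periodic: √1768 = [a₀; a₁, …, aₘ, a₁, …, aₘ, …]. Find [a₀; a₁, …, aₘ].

a₀ = ⌊√1768⌋ = 42.
With m₀=0, d₀=1 and mₖ₊₁ = dₖaₖ − mₖ, dₖ₊₁ = (n − mₖ₊₁²)/dₖ, aₖ₊₁ = ⌊(a₀+mₖ₊₁)/dₖ₊₁⌋:
  k=1: m=42, d=4, a=21
  k=2: m=42, d=1, a=84
d=1 and a=2a₀=84 at k=2, so the next step gives (m, d) = (42, 4) again — its k=1 value — and the period has length 2.

[42; 21, 84]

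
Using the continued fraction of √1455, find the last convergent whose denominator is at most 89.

√1455 = [38; 6, 1, 11, 1, 6, 76, …] (period length 6).
Convergents:
  p_0/q_0 = 38/1
  p_1/q_1 = 229/6
  p_2/q_2 = 267/7
  p_3/q_3 = 3166/83
  p_4/q_4 = 3433/90
q_3 = 83 ≤ 89 < 90 = q_4, so the answer is 3166/83.

3166/83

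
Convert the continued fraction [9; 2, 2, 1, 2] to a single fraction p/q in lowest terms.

179/19

Using pₖ = aₖpₖ₋₁ + pₖ₋₂ and qₖ = aₖqₖ₋₁ + qₖ₋₂:
  k=0: a=9, p=9, q=1
  k=1: a=2, p=19, q=2
  k=2: a=2, p=47, q=5
  k=3: a=1, p=66, q=7
  k=4: a=2, p=179, q=19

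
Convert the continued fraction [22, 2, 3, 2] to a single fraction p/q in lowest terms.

Using pₖ = aₖpₖ₋₁ + pₖ₋₂ and qₖ = aₖqₖ₋₁ + qₖ₋₂:
  k=0: a=22, p=22, q=1
  k=1: a=2, p=45, q=2
  k=2: a=3, p=157, q=7
  k=3: a=2, p=359, q=16

359/16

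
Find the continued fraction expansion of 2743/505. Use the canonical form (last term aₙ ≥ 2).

2743 = 5·505 + 218
505 = 2·218 + 69
218 = 3·69 + 11
69 = 6·11 + 3
11 = 3·3 + 2
3 = 1·2 + 1
2 = 2·1 + 0  (stop)
So 2743/505 = [5; 2, 3, 6, 3, 1, 2].

[5; 2, 3, 6, 3, 1, 2]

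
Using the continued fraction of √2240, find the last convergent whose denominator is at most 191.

√2240 = [47; 3, 23, 3, 94, …] (period length 4).
Convergents:
  p_0/q_0 = 47/1
  p_1/q_1 = 142/3
  p_2/q_2 = 3313/70
  p_3/q_3 = 10081/213
q_2 = 70 ≤ 191 < 213 = q_3, so the answer is 3313/70.

3313/70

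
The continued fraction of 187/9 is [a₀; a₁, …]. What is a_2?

3

187 = 20·9 + 7   →  a_0 = 20
9 = 1·7 + 2   →  a_1 = 1
7 = 3·2 + 1   →  a_2 = 3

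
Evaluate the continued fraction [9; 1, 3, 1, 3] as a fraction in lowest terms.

186/19

Fold from the inside: start with 3/1.
  1 + 1/3 = 4/3
  3 + 3/4 = 15/4
  1 + 4/15 = 19/15
  9 + 15/19 = 186/19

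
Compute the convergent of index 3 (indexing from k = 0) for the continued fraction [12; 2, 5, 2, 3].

299/24

Using pₖ = aₖpₖ₋₁ + pₖ₋₂, qₖ = aₖqₖ₋₁ + qₖ₋₂ (with p₋₁=1, p₋₂=0, q₋₁=0, q₋₂=1):
  k=0: a=12, p=12, q=1
  k=1: a=2, p=25, q=2
  k=2: a=5, p=137, q=11
  k=3: a=2, p=299, q=24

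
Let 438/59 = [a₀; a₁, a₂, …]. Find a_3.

438 = 7·59 + 25   →  a_0 = 7
59 = 2·25 + 9   →  a_1 = 2
25 = 2·9 + 7   →  a_2 = 2
9 = 1·7 + 2   →  a_3 = 1

1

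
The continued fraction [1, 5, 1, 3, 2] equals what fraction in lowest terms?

Fold from the inside: start with 2/1.
  3 + 1/2 = 7/2
  1 + 2/7 = 9/7
  5 + 7/9 = 52/9
  1 + 9/52 = 61/52

61/52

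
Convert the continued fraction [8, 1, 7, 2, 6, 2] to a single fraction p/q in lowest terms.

2105/237

Using pₖ = aₖpₖ₋₁ + pₖ₋₂ and qₖ = aₖqₖ₋₁ + qₖ₋₂:
  k=0: a=8, p=8, q=1
  k=1: a=1, p=9, q=1
  k=2: a=7, p=71, q=8
  k=3: a=2, p=151, q=17
  k=4: a=6, p=977, q=110
  k=5: a=2, p=2105, q=237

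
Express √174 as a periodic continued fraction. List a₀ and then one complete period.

[13; 5, 4, 5, 26]

a₀ = ⌊√174⌋ = 13.
With m₀=0, d₀=1 and mₖ₊₁ = dₖaₖ − mₖ, dₖ₊₁ = (n − mₖ₊₁²)/dₖ, aₖ₊₁ = ⌊(a₀+mₖ₊₁)/dₖ₊₁⌋:
  k=1: m=13, d=5, a=5
  k=2: m=12, d=6, a=4
  k=3: m=12, d=5, a=5
  k=4: m=13, d=1, a=26
d=1 and a=2a₀=26 at k=4, so the next step gives (m, d) = (13, 5) again — its k=1 value — and the period has length 4.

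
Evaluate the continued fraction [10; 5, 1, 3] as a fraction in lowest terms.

Using pₖ = aₖpₖ₋₁ + pₖ₋₂ and qₖ = aₖqₖ₋₁ + qₖ₋₂:
  k=0: a=10, p=10, q=1
  k=1: a=5, p=51, q=5
  k=2: a=1, p=61, q=6
  k=3: a=3, p=234, q=23

234/23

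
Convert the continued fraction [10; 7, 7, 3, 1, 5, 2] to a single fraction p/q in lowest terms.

26273/2591

Fold from the inside: start with 2/1.
  5 + 1/2 = 11/2
  1 + 2/11 = 13/11
  3 + 11/13 = 50/13
  7 + 13/50 = 363/50
  7 + 50/363 = 2591/363
  10 + 363/2591 = 26273/2591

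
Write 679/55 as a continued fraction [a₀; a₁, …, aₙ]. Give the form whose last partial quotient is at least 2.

679 = 12·55 + 19
55 = 2·19 + 17
19 = 1·17 + 2
17 = 8·2 + 1
2 = 2·1 + 0  (stop)
So 679/55 = [12; 2, 1, 8, 2].

[12; 2, 1, 8, 2]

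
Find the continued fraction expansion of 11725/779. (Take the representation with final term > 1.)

[15; 19, 2, 9, 2]

11725 = 15·779 + 40
779 = 19·40 + 19
40 = 2·19 + 2
19 = 9·2 + 1
2 = 2·1 + 0  (stop)
So 11725/779 = [15; 19, 2, 9, 2].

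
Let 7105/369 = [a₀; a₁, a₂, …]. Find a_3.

7105 = 19·369 + 94   →  a_0 = 19
369 = 3·94 + 87   →  a_1 = 3
94 = 1·87 + 7   →  a_2 = 1
87 = 12·7 + 3   →  a_3 = 12

12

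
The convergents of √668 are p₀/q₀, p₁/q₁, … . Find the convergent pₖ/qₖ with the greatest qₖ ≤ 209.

√668 = [25; 1, 5, 2, 12, 2, 5, 1, 50, …] (period length 8).
Convergents:
  p_0/q_0 = 25/1
  p_1/q_1 = 26/1
  p_2/q_2 = 155/6
  p_3/q_3 = 336/13
  p_4/q_4 = 4187/162
  p_5/q_5 = 8710/337
q_4 = 162 ≤ 209 < 337 = q_5, so the answer is 4187/162.

4187/162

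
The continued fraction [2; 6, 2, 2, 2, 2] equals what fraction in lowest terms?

401/186

Using pₖ = aₖpₖ₋₁ + pₖ₋₂ and qₖ = aₖqₖ₋₁ + qₖ₋₂:
  k=0: a=2, p=2, q=1
  k=1: a=6, p=13, q=6
  k=2: a=2, p=28, q=13
  k=3: a=2, p=69, q=32
  k=4: a=2, p=166, q=77
  k=5: a=2, p=401, q=186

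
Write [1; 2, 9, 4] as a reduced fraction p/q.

Using pₖ = aₖpₖ₋₁ + pₖ₋₂ and qₖ = aₖqₖ₋₁ + qₖ₋₂:
  k=0: a=1, p=1, q=1
  k=1: a=2, p=3, q=2
  k=2: a=9, p=28, q=19
  k=3: a=4, p=115, q=78

115/78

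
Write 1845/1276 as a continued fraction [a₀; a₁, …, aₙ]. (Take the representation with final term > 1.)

1845 = 1·1276 + 569
1276 = 2·569 + 138
569 = 4·138 + 17
138 = 8·17 + 2
17 = 8·2 + 1
2 = 2·1 + 0  (stop)
So 1845/1276 = [1; 2, 4, 8, 8, 2].

[1; 2, 4, 8, 8, 2]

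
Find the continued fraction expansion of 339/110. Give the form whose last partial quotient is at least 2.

[3; 12, 4, 2]

339 = 3*110 + 9
110 = 12*9 + 2
9 = 4*2 + 1
2 = 2*1 + 0  (stop)
So 339/110 = [3; 12, 4, 2].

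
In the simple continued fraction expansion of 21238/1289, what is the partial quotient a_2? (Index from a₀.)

21238 = 16·1289 + 614   →  a_0 = 16
1289 = 2·614 + 61   →  a_1 = 2
614 = 10·61 + 4   →  a_2 = 10

10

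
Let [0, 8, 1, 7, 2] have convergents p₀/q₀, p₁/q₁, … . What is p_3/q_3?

Using pₖ = aₖpₖ₋₁ + pₖ₋₂, qₖ = aₖqₖ₋₁ + qₖ₋₂ (with p₋₁=1, p₋₂=0, q₋₁=0, q₋₂=1):
  k=0: a=0, p=0, q=1
  k=1: a=8, p=1, q=8
  k=2: a=1, p=1, q=9
  k=3: a=7, p=8, q=71

8/71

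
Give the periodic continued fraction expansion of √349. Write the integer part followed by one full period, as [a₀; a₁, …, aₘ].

[18; 1, 2, 7, 7, 2, 1, 36]

a₀ = ⌊√349⌋ = 18.
With m₀=0, d₀=1 and mₖ₊₁ = dₖaₖ − mₖ, dₖ₊₁ = (n − mₖ₊₁²)/dₖ, aₖ₊₁ = ⌊(a₀+mₖ₊₁)/dₖ₊₁⌋:
  k=1: m=18, d=25, a=1
  k=2: m=7, d=12, a=2
  k=3: m=17, d=5, a=7
  k=4: m=18, d=5, a=7
  k=5: m=17, d=12, a=2
  k=6: m=7, d=25, a=1
  k=7: m=18, d=1, a=36
d=1 and a=2a₀=36 at k=7, so the next step gives (m, d) = (18, 25) again — its k=1 value — and the period has length 7.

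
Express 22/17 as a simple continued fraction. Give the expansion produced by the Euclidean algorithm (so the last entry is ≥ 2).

22 = 1·17 + 5
17 = 3·5 + 2
5 = 2·2 + 1
2 = 2·1 + 0  (stop)
So 22/17 = [1; 3, 2, 2].

[1; 3, 2, 2]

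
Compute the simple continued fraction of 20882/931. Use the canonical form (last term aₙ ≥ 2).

20882 = 22*931 + 400
931 = 2*400 + 131
400 = 3*131 + 7
131 = 18*7 + 5
7 = 1*5 + 2
5 = 2*2 + 1
2 = 2*1 + 0  (stop)
So 20882/931 = [22; 2, 3, 18, 1, 2, 2].

[22; 2, 3, 18, 1, 2, 2]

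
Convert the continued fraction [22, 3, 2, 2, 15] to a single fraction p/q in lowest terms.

5841/262

Fold from the inside: start with 15/1.
  2 + 1/15 = 31/15
  2 + 15/31 = 77/31
  3 + 31/77 = 262/77
  22 + 77/262 = 5841/262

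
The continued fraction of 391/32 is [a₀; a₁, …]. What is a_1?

4

391 = 12·32 + 7   →  a_0 = 12
32 = 4·7 + 4   →  a_1 = 4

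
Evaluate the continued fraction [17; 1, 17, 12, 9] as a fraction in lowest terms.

Fold from the inside: start with 9/1.
  12 + 1/9 = 109/9
  17 + 9/109 = 1862/109
  1 + 109/1862 = 1971/1862
  17 + 1862/1971 = 35369/1971

35369/1971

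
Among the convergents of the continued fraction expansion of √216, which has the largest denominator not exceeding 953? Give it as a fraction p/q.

√216 = [14; 1, 2, 3, 2, 1, 28, …] (period length 6).
Convergents:
  p_0/q_0 = 14/1
  p_1/q_1 = 15/1
  p_2/q_2 = 44/3
  p_3/q_3 = 147/10
  p_4/q_4 = 338/23
  p_5/q_5 = 485/33
  p_6/q_6 = 13918/947
  p_7/q_7 = 14403/980
q_6 = 947 ≤ 953 < 980 = q_7, so the answer is 13918/947.

13918/947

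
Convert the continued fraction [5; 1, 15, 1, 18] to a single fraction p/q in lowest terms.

Using pₖ = aₖpₖ₋₁ + pₖ₋₂ and qₖ = aₖqₖ₋₁ + qₖ₋₂:
  k=0: a=5, p=5, q=1
  k=1: a=1, p=6, q=1
  k=2: a=15, p=95, q=16
  k=3: a=1, p=101, q=17
  k=4: a=18, p=1913, q=322

1913/322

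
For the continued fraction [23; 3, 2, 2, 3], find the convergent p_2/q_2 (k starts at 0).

Using pₖ = aₖpₖ₋₁ + pₖ₋₂, qₖ = aₖqₖ₋₁ + qₖ₋₂ (with p₋₁=1, p₋₂=0, q₋₁=0, q₋₂=1):
  k=0: a=23, p=23, q=1
  k=1: a=3, p=70, q=3
  k=2: a=2, p=163, q=7

163/7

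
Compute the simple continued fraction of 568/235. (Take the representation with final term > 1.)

568 = 2×235 + 98
235 = 2×98 + 39
98 = 2×39 + 20
39 = 1×20 + 19
20 = 1×19 + 1
19 = 19×1 + 0  (stop)
So 568/235 = [2; 2, 2, 1, 1, 19].

[2; 2, 2, 1, 1, 19]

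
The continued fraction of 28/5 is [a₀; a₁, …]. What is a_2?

28 = 5·5 + 3   →  a_0 = 5
5 = 1·3 + 2   →  a_1 = 1
3 = 1·2 + 1   →  a_2 = 1

1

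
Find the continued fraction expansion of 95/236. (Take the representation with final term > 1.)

95 = 0·236 + 95
236 = 2·95 + 46
95 = 2·46 + 3
46 = 15·3 + 1
3 = 3·1 + 0  (stop)
So 95/236 = [0; 2, 2, 15, 3].

[0; 2, 2, 15, 3]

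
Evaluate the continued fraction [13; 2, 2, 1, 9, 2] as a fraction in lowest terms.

1920/143

Using pₖ = aₖpₖ₋₁ + pₖ₋₂ and qₖ = aₖqₖ₋₁ + qₖ₋₂:
  k=0: a=13, p=13, q=1
  k=1: a=2, p=27, q=2
  k=2: a=2, p=67, q=5
  k=3: a=1, p=94, q=7
  k=4: a=9, p=913, q=68
  k=5: a=2, p=1920, q=143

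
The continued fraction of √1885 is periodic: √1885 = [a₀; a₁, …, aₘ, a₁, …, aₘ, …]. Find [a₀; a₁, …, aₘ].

[43; 2, 2, 2, 86]

a₀ = ⌊√1885⌋ = 43.
With m₀=0, d₀=1 and mₖ₊₁ = dₖaₖ − mₖ, dₖ₊₁ = (n − mₖ₊₁²)/dₖ, aₖ₊₁ = ⌊(a₀+mₖ₊₁)/dₖ₊₁⌋:
  k=1: m=43, d=36, a=2
  k=2: m=29, d=29, a=2
  k=3: m=29, d=36, a=2
  k=4: m=43, d=1, a=86
d=1 and a=2a₀=86 at k=4, so the next step gives (m, d) = (43, 36) again — its k=1 value — and the period has length 4.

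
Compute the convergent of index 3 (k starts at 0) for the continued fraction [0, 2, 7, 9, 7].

64/137

Using pₖ = aₖpₖ₋₁ + pₖ₋₂, qₖ = aₖqₖ₋₁ + qₖ₋₂ (with p₋₁=1, p₋₂=0, q₋₁=0, q₋₂=1):
  k=0: a=0, p=0, q=1
  k=1: a=2, p=1, q=2
  k=2: a=7, p=7, q=15
  k=3: a=9, p=64, q=137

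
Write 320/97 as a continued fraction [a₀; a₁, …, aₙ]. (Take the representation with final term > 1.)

320 = 3×97 + 29
97 = 3×29 + 10
29 = 2×10 + 9
10 = 1×9 + 1
9 = 9×1 + 0  (stop)
So 320/97 = [3; 3, 2, 1, 9].

[3; 3, 2, 1, 9]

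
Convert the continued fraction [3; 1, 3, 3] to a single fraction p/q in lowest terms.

Using pₖ = aₖpₖ₋₁ + pₖ₋₂ and qₖ = aₖqₖ₋₁ + qₖ₋₂:
  k=0: a=3, p=3, q=1
  k=1: a=1, p=4, q=1
  k=2: a=3, p=15, q=4
  k=3: a=3, p=49, q=13

49/13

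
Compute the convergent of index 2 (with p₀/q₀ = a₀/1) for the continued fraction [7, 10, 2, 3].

Using pₖ = aₖpₖ₋₁ + pₖ₋₂, qₖ = aₖqₖ₋₁ + qₖ₋₂ (with p₋₁=1, p₋₂=0, q₋₁=0, q₋₂=1):
  k=0: a=7, p=7, q=1
  k=1: a=10, p=71, q=10
  k=2: a=2, p=149, q=21

149/21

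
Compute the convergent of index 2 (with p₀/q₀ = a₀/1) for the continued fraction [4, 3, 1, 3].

Using pₖ = aₖpₖ₋₁ + pₖ₋₂, qₖ = aₖqₖ₋₁ + qₖ₋₂ (with p₋₁=1, p₋₂=0, q₋₁=0, q₋₂=1):
  k=0: a=4, p=4, q=1
  k=1: a=3, p=13, q=3
  k=2: a=1, p=17, q=4

17/4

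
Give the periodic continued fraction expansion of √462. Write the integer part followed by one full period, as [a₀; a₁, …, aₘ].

a₀ = ⌊√462⌋ = 21.

[21; 2, 42]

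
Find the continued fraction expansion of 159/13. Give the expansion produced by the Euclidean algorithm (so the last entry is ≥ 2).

[12; 4, 3]

159 = 12·13 + 3
13 = 4·3 + 1
3 = 3·1 + 0  (stop)
So 159/13 = [12; 4, 3].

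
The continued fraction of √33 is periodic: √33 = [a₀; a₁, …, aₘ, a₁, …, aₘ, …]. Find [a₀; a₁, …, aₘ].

[5; 1, 2, 1, 10]

a₀ = ⌊√33⌋ = 5.
With m₀=0, d₀=1 and mₖ₊₁ = dₖaₖ − mₖ, dₖ₊₁ = (n − mₖ₊₁²)/dₖ, aₖ₊₁ = ⌊(a₀+mₖ₊₁)/dₖ₊₁⌋:
  k=1: m=5, d=8, a=1
  k=2: m=3, d=3, a=2
  k=3: m=3, d=8, a=1
  k=4: m=5, d=1, a=10
d=1 and a=2a₀=10 at k=4, so the next step gives (m, d) = (5, 8) again — its k=1 value — and the period has length 4.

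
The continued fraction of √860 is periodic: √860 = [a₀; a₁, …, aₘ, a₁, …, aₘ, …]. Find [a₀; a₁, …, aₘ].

[29; 3, 14, 3, 58]

a₀ = ⌊√860⌋ = 29.
With m₀=0, d₀=1 and mₖ₊₁ = dₖaₖ − mₖ, dₖ₊₁ = (n − mₖ₊₁²)/dₖ, aₖ₊₁ = ⌊(a₀+mₖ₊₁)/dₖ₊₁⌋:
  k=1: m=29, d=19, a=3
  k=2: m=28, d=4, a=14
  k=3: m=28, d=19, a=3
  k=4: m=29, d=1, a=58
d=1 and a=2a₀=58 at k=4, so the next step gives (m, d) = (29, 19) again — its k=1 value — and the period has length 4.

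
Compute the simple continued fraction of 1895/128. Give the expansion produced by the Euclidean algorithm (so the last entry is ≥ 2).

1895 = 14×128 + 103
128 = 1×103 + 25
103 = 4×25 + 3
25 = 8×3 + 1
3 = 3×1 + 0  (stop)
So 1895/128 = [14; 1, 4, 8, 3].

[14; 1, 4, 8, 3]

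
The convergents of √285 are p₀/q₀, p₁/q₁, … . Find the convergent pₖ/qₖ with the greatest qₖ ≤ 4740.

√285 = [16; 1, 7, 2, 7, 1, 32, …] (period length 6).
Convergents:
  p_0/q_0 = 16/1
  p_1/q_1 = 17/1
  p_2/q_2 = 135/8
  p_3/q_3 = 287/17
  p_4/q_4 = 2144/127
  p_5/q_5 = 2431/144
  p_6/q_6 = 79936/4735
  p_7/q_7 = 82367/4879
q_6 = 4735 ≤ 4740 < 4879 = q_7, so the answer is 79936/4735.

79936/4735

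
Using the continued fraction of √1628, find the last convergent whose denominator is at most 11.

121/3

√1628 = [40; 2, 1, 6, 1, 2, 80, …] (period length 6).
Convergents:
  p_0/q_0 = 40/1
  p_1/q_1 = 81/2
  p_2/q_2 = 121/3
  p_3/q_3 = 807/20
q_2 = 3 ≤ 11 < 20 = q_3, so the answer is 121/3.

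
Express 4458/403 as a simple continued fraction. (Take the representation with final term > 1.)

4458 = 11·403 + 25
403 = 16·25 + 3
25 = 8·3 + 1
3 = 3·1 + 0  (stop)
So 4458/403 = [11; 16, 8, 3].

[11; 16, 8, 3]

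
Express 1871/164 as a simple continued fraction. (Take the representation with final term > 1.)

1871 = 11·164 + 67
164 = 2·67 + 30
67 = 2·30 + 7
30 = 4·7 + 2
7 = 3·2 + 1
2 = 2·1 + 0  (stop)
So 1871/164 = [11; 2, 2, 4, 3, 2].

[11; 2, 2, 4, 3, 2]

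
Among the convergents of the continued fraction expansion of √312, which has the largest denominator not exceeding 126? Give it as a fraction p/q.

√312 = [17; 1, 1, 1, 34, …] (period length 4).
Convergents:
  p_0/q_0 = 17/1
  p_1/q_1 = 18/1
  p_2/q_2 = 35/2
  p_3/q_3 = 53/3
  p_4/q_4 = 1837/104
  p_5/q_5 = 1890/107
  p_6/q_6 = 3727/211
q_5 = 107 ≤ 126 < 211 = q_6, so the answer is 1890/107.

1890/107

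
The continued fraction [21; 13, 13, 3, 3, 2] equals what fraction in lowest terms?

Fold from the inside: start with 2/1.
  3 + 1/2 = 7/2
  3 + 2/7 = 23/7
  13 + 7/23 = 306/23
  13 + 23/306 = 4001/306
  21 + 306/4001 = 84327/4001

84327/4001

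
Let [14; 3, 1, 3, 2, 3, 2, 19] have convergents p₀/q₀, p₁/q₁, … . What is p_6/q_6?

Using pₖ = aₖpₖ₋₁ + pₖ₋₂, qₖ = aₖqₖ₋₁ + qₖ₋₂ (with p₋₁=1, p₋₂=0, q₋₁=0, q₋₂=1):
  k=0: a=14, p=14, q=1
  k=1: a=3, p=43, q=3
  k=2: a=1, p=57, q=4
  k=3: a=3, p=214, q=15
  k=4: a=2, p=485, q=34
  k=5: a=3, p=1669, q=117
  k=6: a=2, p=3823, q=268

3823/268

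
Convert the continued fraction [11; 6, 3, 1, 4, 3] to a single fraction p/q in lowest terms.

4263/382

Using pₖ = aₖpₖ₋₁ + pₖ₋₂ and qₖ = aₖqₖ₋₁ + qₖ₋₂:
  k=0: a=11, p=11, q=1
  k=1: a=6, p=67, q=6
  k=2: a=3, p=212, q=19
  k=3: a=1, p=279, q=25
  k=4: a=4, p=1328, q=119
  k=5: a=3, p=4263, q=382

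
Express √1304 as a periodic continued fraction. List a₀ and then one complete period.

a₀ = ⌊√1304⌋ = 36.
With m₀=0, d₀=1 and mₖ₊₁ = dₖaₖ − mₖ, dₖ₊₁ = (n − mₖ₊₁²)/dₖ, aₖ₊₁ = ⌊(a₀+mₖ₊₁)/dₖ₊₁⌋:
  k=1: m=36, d=8, a=9
  k=2: m=36, d=1, a=72
d=1 and a=2a₀=72 at k=2, so the next step gives (m, d) = (36, 8) again — its k=1 value — and the period has length 2.

[36; 9, 72]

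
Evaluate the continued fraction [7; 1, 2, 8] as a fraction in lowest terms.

192/25

Fold from the inside: start with 8/1.
  2 + 1/8 = 17/8
  1 + 8/17 = 25/17
  7 + 17/25 = 192/25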